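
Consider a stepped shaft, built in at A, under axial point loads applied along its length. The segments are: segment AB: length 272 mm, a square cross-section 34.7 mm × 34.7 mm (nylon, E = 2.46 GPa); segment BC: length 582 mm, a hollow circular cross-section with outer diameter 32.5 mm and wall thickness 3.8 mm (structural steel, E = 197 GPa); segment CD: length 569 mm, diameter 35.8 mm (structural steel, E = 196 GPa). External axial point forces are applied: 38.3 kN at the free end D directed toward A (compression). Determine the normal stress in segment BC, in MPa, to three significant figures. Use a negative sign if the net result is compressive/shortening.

-112 MPa

Internal axial forces (sectioning from the free end, tension +): N_CD = -38.3 kN, N_BC = -38.3 kN, N_AB = -38.3 kN.
A_BC = 342.6 mm².
σ_BC = N_BC/A_BC = -38300/342.6 = -111.8 MPa.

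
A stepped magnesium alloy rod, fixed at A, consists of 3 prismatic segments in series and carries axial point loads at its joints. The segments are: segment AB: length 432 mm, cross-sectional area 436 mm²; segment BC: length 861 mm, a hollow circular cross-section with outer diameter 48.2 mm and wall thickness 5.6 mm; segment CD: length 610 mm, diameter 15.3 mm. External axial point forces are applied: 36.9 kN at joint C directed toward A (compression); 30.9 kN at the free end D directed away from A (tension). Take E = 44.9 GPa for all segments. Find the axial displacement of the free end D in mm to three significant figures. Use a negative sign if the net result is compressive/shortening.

Internal axial forces (sectioning from the free end, tension +): N_CD = 30.9 kN, N_BC = -6 kN, N_AB = -6 kN.
A_BC = 749.5 mm².
A_CD = 183.9 mm².
δ_AB = -6000·432/(436·44900) = -0.1324 mm
δ_BC = -6000·861/(749.5·44900) = -0.1535 mm
δ_CD = 30900·610/(183.9·44900) = 2.283 mm
δ = Σδ_i = 1.997 mm.

2.00 mm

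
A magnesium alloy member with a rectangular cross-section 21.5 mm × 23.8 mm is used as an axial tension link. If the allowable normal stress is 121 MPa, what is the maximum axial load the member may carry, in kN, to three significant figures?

61.9 kN

A = 511.7 mm².
P_max = σ_allow · A = 121 · 511.7 = 61920 N = 61.92 kN.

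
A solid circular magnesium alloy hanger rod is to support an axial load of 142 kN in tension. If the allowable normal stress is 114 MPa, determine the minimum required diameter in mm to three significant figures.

Required area A ≥ P/σ_allow = 142000/114 = 1246 mm².
For a solid circular section, d ≥ √(4A/π) = 39.82 mm.

39.8 mm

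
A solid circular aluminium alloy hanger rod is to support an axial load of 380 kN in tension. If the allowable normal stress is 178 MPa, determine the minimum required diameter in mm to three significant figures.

52.1 mm

Required area A ≥ P/σ_allow = 380000/178 = 2135 mm².
For a solid circular section, d ≥ √(4A/π) = 52.14 mm.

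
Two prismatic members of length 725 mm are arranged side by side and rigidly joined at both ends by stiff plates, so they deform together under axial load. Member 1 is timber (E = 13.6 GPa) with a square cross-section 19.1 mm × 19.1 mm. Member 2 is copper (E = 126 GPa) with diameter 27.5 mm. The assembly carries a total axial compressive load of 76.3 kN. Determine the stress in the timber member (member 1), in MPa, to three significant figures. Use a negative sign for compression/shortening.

-13.0 MPa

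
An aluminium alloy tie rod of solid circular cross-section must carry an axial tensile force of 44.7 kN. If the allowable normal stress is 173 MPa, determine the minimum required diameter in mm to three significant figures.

18.1 mm

Required area A ≥ P/σ_allow = 44700/173 = 258.4 mm².
For a solid circular section, d ≥ √(4A/π) = 18.14 mm.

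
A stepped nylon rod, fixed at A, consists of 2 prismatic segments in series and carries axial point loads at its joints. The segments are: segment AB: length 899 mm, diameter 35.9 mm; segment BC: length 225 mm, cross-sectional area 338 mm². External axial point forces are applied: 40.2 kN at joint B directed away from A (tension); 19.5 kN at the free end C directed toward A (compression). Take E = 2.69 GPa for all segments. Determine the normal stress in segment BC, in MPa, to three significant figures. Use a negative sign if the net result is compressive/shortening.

-57.7 MPa

Internal axial forces (sectioning from the free end, tension +): N_BC = -19.5 kN, N_AB = 20.7 kN.
σ_BC = N_BC/A_BC = -19500/338 = -57.69 MPa.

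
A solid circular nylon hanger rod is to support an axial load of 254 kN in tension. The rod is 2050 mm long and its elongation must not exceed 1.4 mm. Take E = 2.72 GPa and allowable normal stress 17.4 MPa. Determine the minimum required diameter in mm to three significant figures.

Required area A ≥ P/σ_allow = 254000/17.4 = 14600 mm².
For a solid circular section, d ≥ √(4A/π) = 136.3 mm.
Elongation limit: A ≥ PL/(Eδ_allow) = 254000·2050/(2720·1.4) = 136700 mm² ⇒ d ≥ 417.3 mm.
The elongation limit governs.

417 mm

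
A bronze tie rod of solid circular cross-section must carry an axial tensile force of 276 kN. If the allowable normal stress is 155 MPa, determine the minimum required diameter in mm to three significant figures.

Required area A ≥ P/σ_allow = 276000/155 = 1781 mm².
For a solid circular section, d ≥ √(4A/π) = 47.61 mm.

47.6 mm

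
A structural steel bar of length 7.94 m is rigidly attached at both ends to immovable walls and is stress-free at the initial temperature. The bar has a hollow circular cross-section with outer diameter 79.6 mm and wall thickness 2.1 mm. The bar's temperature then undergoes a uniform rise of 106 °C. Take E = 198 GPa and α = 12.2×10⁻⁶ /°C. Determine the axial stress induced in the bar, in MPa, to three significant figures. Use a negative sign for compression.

Free thermal expansion αLΔT = 12.2e-6 · 7940 · 106 = 10.27 mm.
The walls impose strain ε = −(10.27)/7940 = -1.2932e-03; σ = Eε = 198000 · -1.2932e-03 = -256.1 MPa.

-256 MPa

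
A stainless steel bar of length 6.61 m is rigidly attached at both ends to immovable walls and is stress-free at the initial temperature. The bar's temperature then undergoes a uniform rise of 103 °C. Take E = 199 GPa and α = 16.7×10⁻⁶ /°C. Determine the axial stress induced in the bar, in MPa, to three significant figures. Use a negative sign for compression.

-342 MPa

Free thermal expansion αLΔT = 16.7e-6 · 6610 · 103 = 11.37 mm.
The walls impose strain ε = −(11.37)/6610 = -1.7201e-03; σ = Eε = 199000 · -1.7201e-03 = -342.3 MPa.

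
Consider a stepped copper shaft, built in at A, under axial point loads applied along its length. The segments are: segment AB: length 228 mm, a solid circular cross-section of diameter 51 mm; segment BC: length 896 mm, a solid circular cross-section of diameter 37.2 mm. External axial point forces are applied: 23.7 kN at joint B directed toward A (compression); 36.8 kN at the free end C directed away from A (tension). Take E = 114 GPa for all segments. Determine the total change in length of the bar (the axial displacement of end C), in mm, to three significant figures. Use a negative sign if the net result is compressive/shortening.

0.279 mm

Internal axial forces (sectioning from the free end, tension +): N_BC = 36.8 kN, N_AB = 13.1 kN.
A_AB = 2043 mm².
A_BC = 1087 mm².
δ_AB = 13100·228/(2043·114000) = 0.01283 mm
δ_BC = 36800·896/(1087·114000) = 0.2661 mm
δ = Σδ_i = 0.2789 mm.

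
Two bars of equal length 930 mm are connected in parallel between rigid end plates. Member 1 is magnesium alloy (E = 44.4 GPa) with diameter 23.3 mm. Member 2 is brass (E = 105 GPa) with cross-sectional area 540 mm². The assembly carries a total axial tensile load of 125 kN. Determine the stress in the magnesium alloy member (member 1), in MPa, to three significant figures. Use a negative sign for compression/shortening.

A_1 = 426.4 mm².
Equal strain + equilibrium ⇒ each member carries load in proportion to AE: A₁E₁ = 18930000 N, A₂E₂ = 56700000 N, ΣAE = 75630000 N.
σ₁ = P·E₁/ΣAE = 125000·44400/75630000 = 73.38 MPa.

73.4 MPa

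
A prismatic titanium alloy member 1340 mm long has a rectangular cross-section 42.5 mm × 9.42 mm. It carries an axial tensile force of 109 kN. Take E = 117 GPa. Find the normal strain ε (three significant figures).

A = 400.4 mm².
σ = N/A = 272.3 MPa; ε = σ/E = 272.3/117000 = 2.327e-03.

0.00233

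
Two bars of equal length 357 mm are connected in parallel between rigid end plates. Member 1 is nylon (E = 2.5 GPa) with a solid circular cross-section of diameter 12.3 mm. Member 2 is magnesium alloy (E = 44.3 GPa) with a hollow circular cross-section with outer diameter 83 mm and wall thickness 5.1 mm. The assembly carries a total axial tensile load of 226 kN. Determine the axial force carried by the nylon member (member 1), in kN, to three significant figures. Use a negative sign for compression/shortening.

A_1 = 118.8 mm².
A_2 = 1248 mm².
Equal strain + equilibrium ⇒ each member carries load in proportion to AE: A₁E₁ = 297100 N, A₂E₂ = 55290000 N, ΣAE = 55590000 N.
F₁ = P·A₁E₁/ΣAE = 226000·297100/55590000 = 1208 N.

1.21 kN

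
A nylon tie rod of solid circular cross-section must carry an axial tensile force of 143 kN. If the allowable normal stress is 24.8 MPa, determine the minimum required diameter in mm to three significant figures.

Required area A ≥ P/σ_allow = 143000/24.8 = 5766 mm².
For a solid circular section, d ≥ √(4A/π) = 85.68 mm.

85.7 mm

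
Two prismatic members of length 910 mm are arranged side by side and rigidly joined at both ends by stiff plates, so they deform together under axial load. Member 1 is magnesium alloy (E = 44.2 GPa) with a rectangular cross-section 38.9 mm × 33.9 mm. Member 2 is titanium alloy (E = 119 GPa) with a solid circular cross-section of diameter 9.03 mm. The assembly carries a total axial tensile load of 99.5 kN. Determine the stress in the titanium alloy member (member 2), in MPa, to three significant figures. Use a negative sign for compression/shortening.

180 MPa

A_1 = 1319 mm².
A_2 = 64.04 mm².
Equal strain + equilibrium ⇒ each member carries load in proportion to AE: A₁E₁ = 58290000 N, A₂E₂ = 7621000 N, ΣAE = 65910000 N.
σ₂ = P·E₂/ΣAE = 99500·119000/65910000 = 179.7 MPa.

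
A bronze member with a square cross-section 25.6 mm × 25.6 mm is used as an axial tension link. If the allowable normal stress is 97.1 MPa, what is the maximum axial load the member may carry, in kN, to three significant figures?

63.6 kN

A = 655.4 mm².
P_max = σ_allow · A = 97.1 · 655.4 = 63640 N = 63.64 kN.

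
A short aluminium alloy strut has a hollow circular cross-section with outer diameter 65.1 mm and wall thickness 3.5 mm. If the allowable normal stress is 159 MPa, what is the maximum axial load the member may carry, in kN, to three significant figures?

A = 677.3 mm².
P_max = σ_allow · A = 159 · 677.3 = 107700 N = 107.7 kN.

108 kN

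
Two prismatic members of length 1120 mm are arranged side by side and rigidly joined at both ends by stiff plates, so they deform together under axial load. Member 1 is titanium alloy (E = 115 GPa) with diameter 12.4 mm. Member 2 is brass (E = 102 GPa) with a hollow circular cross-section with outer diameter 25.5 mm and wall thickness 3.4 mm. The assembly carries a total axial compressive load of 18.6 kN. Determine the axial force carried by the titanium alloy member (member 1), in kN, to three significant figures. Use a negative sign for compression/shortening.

-6.80 kN

A_1 = 120.8 mm².
A_2 = 236.1 mm².
Equal strain + equilibrium ⇒ each member carries load in proportion to AE: A₁E₁ = 13890000 N, A₂E₂ = 24080000 N, ΣAE = 37970000 N.
F₁ = P·A₁E₁/ΣAE = -18600·13890000/37970000 = -6804 N.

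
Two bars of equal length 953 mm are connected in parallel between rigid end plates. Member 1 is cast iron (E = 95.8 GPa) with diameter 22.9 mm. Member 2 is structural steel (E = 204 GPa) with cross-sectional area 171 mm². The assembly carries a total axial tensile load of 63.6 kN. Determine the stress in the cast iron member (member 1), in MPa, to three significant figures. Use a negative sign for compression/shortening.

A_1 = 411.9 mm².
Equal strain + equilibrium ⇒ each member carries load in proportion to AE: A₁E₁ = 39460000 N, A₂E₂ = 34880000 N, ΣAE = 74340000 N.
σ₁ = P·E₁/ΣAE = 63600·95800/74340000 = 81.96 MPa.

82.0 MPa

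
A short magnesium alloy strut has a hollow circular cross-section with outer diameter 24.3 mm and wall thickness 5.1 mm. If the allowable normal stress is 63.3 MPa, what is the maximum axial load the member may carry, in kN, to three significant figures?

19.5 kN

A = 307.6 mm².
P_max = σ_allow · A = 63.3 · 307.6 = 19470 N = 19.47 kN.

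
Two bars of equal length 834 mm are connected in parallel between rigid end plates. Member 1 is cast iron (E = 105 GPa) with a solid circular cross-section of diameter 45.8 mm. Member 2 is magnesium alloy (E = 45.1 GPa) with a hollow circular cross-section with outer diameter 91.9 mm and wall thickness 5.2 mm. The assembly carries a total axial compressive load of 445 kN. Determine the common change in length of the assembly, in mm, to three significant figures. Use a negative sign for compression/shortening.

A_1 = 1647 mm².
A_2 = 1416 mm².
Equal strain + equilibrium ⇒ each member carries load in proportion to AE: A₁E₁ = 173000000 N, A₂E₂ = 63880000 N, ΣAE = 236900000 N.
δ = PL/ΣAE = -445000·834/236900000 = -1.567 mm.

-1.57 mm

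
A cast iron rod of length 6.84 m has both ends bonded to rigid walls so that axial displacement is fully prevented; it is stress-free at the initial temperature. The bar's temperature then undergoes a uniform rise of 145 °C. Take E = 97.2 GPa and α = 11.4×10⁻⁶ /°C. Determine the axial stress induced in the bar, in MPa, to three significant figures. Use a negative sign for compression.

Free thermal expansion αLΔT = 11.4e-6 · 6840 · 145 = 11.31 mm.
The walls impose strain ε = −(11.31)/6840 = -1.6530e-03; σ = Eε = 97200 · -1.6530e-03 = -160.7 MPa.

-161 MPa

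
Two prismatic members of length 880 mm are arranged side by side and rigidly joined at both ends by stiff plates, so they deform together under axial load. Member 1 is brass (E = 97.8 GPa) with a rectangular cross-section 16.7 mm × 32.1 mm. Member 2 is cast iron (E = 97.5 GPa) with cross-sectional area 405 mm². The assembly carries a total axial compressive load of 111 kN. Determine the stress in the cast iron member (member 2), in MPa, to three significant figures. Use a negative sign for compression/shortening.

A_1 = 536.1 mm².
Equal strain + equilibrium ⇒ each member carries load in proportion to AE: A₁E₁ = 52430000 N, A₂E₂ = 39490000 N, ΣAE = 91920000 N.
σ₂ = P·E₂/ΣAE = -111000·97500/91920000 = -117.7 MPa.

-118 MPa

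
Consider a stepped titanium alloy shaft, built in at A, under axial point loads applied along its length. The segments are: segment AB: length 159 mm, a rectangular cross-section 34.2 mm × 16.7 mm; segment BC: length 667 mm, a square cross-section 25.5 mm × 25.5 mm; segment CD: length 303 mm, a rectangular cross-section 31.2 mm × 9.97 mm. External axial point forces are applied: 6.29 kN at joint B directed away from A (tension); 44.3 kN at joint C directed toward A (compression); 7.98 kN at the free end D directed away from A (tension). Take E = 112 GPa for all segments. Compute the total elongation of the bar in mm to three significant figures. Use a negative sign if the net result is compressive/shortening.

Internal axial forces (sectioning from the free end, tension +): N_CD = 7.98 kN, N_BC = -36.32 kN, N_AB = -30.03 kN.
A_AB = 571.1 mm².
A_BC = 650.2 mm².
A_CD = 311.1 mm².
δ_AB = -30030·159/(571.1·112000) = -0.07464 mm
δ_BC = -36320·667/(650.2·112000) = -0.3326 mm
δ_CD = 7980·303/(311.1·112000) = 0.0694 mm
δ = Σδ_i = -0.3379 mm.

-0.338 mm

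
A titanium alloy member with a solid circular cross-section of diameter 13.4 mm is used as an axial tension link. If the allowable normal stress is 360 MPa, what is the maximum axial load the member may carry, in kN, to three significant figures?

A = 141 mm².
P_max = σ_allow · A = 360 · 141 = 50770 N = 50.77 kN.

50.8 kN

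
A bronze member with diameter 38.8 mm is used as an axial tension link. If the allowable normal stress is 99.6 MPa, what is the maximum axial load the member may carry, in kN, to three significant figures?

118 kN

A = 1182 mm².
P_max = σ_allow · A = 99.6 · 1182 = 117800 N = 117.8 kN.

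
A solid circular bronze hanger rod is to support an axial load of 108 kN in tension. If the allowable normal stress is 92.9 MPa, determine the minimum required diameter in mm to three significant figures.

38.5 mm

Required area A ≥ P/σ_allow = 108000/92.9 = 1163 mm².
For a solid circular section, d ≥ √(4A/π) = 38.47 mm.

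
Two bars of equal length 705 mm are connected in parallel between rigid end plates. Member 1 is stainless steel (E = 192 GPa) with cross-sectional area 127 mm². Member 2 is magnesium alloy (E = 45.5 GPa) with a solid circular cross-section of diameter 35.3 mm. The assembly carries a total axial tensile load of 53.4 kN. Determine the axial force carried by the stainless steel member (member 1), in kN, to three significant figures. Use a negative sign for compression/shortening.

18.9 kN

A_2 = 978.7 mm².
Equal strain + equilibrium ⇒ each member carries load in proportion to AE: A₁E₁ = 24380000 N, A₂E₂ = 44530000 N, ΣAE = 68910000 N.
F₁ = P·A₁E₁/ΣAE = 53400·24380000/68910000 = 18890 N.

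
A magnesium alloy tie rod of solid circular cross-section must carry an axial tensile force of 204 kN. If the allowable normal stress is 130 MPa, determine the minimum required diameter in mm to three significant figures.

44.7 mm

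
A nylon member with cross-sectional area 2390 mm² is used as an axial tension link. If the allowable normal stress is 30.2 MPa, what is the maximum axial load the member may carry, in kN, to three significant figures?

P_max = σ_allow · A = 30.2 · 2390 = 72180 N = 72.18 kN.

72.2 kN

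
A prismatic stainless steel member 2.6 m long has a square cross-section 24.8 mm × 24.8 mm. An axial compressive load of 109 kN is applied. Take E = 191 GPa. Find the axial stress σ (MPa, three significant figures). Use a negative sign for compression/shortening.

-177 MPa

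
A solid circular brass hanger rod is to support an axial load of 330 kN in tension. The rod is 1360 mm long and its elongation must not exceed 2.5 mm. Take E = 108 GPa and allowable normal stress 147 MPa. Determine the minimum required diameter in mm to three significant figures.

Required area A ≥ P/σ_allow = 330000/147 = 2245 mm².
For a solid circular section, d ≥ √(4A/π) = 53.46 mm.
Elongation limit: A ≥ PL/(Eδ_allow) = 330000·1360/(108000·2.5) = 1662 mm² ⇒ d ≥ 46 mm.
The stress limit governs.

53.5 mm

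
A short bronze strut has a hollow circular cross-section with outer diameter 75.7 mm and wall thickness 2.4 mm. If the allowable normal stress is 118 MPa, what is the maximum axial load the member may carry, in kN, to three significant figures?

65.2 kN

A = 552.7 mm².
P_max = σ_allow · A = 118 · 552.7 = 65210 N = 65.21 kN.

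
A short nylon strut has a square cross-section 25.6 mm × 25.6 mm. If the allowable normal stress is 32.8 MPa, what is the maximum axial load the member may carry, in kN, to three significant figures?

A = 655.4 mm².
P_max = σ_allow · A = 32.8 · 655.4 = 21500 N = 21.5 kN.

21.5 kN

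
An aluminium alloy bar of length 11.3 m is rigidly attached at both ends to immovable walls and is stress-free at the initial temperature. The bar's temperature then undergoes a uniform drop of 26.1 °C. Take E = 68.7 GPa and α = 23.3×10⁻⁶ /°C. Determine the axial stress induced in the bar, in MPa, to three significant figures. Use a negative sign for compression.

41.8 MPa

Free thermal expansion αLΔT = 23.3e-6 · 11300 · -26.1 = -6.872 mm.
The walls impose strain ε = −(-6.872)/11300 = 6.0813e-04; σ = Eε = 68700 · 6.0813e-04 = 41.78 MPa.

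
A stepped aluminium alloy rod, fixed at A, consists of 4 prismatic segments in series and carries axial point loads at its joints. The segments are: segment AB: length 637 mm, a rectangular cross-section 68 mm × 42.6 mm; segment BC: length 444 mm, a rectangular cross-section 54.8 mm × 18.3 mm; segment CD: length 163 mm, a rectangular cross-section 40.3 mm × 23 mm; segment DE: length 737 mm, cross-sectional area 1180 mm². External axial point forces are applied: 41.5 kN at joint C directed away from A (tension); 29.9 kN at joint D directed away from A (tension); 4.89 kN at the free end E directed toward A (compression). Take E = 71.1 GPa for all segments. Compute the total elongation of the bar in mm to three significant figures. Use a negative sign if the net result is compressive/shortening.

0.639 mm

Internal axial forces (sectioning from the free end, tension +): N_DE = -4.89 kN, N_CD = 25.01 kN, N_BC = 66.51 kN, N_AB = 66.51 kN.
A_AB = 2897 mm².
A_BC = 1003 mm².
A_CD = 926.9 mm².
δ_AB = 66510·637/(2897·71100) = 0.2057 mm
δ_BC = 66510·444/(1003·71100) = 0.4142 mm
δ_CD = 25010·163/(926.9·71100) = 0.06186 mm
δ_DE = -4890·737/(1180·71100) = -0.04296 mm
δ = Σδ_i = 0.6388 mm.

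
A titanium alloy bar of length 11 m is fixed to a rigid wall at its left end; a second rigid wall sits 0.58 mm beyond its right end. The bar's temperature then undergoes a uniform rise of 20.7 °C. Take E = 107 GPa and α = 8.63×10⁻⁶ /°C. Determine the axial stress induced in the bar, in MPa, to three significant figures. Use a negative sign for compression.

Free thermal expansion αLΔT = 8.63e-6 · 11000 · 20.7 = 1.965 mm.
The walls engage after the gap closes; constrained expansion = 1.965 − 0.58 = 1.385 mm.
The walls impose strain ε = −(1.385)/11000 = -1.2591e-04; σ = Eε = 107000 · -1.2591e-04 = -13.47 MPa.

-13.5 MPa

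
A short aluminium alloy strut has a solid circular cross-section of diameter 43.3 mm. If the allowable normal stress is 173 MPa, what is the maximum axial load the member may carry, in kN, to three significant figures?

A = 1473 mm².
P_max = σ_allow · A = 173 · 1473 = 254700 N = 254.7 kN.

255 kN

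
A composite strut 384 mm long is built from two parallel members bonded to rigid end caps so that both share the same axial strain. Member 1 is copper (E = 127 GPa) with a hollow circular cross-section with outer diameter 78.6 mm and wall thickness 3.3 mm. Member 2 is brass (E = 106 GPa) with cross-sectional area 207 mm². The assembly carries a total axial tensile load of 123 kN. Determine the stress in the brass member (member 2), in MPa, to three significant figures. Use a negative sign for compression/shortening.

108 MPa

A_1 = 780.7 mm².
Equal strain + equilibrium ⇒ each member carries load in proportion to AE: A₁E₁ = 99140000 N, A₂E₂ = 21940000 N, ΣAE = 121100000 N.
σ₂ = P·E₂/ΣAE = 123000·106000/121100000 = 107.7 MPa.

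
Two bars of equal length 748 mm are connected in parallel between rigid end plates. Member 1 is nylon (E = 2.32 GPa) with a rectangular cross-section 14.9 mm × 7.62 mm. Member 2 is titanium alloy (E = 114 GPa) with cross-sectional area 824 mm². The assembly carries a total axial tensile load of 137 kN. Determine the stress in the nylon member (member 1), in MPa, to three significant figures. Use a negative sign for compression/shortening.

3.37 MPa

A_1 = 113.5 mm².
Equal strain + equilibrium ⇒ each member carries load in proportion to AE: A₁E₁ = 263400 N, A₂E₂ = 93940000 N, ΣAE = 94200000 N.
σ₁ = P·E₁/ΣAE = 137000·2320/94200000 = 3.374 MPa.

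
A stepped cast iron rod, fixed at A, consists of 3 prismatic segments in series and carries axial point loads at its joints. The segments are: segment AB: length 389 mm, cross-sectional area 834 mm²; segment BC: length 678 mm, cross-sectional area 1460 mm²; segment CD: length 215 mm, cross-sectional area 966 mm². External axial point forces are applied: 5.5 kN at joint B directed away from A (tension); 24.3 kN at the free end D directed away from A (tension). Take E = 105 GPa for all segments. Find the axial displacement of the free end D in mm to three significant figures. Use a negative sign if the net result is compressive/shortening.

Internal axial forces (sectioning from the free end, tension +): N_CD = 24.3 kN, N_BC = 24.3 kN, N_AB = 29.8 kN.
δ_AB = 29800·389/(834·105000) = 0.1324 mm
δ_BC = 24300·678/(1460·105000) = 0.1075 mm
δ_CD = 24300·215/(966·105000) = 0.05151 mm
δ = Σδ_i = 0.2914 mm.

0.291 mm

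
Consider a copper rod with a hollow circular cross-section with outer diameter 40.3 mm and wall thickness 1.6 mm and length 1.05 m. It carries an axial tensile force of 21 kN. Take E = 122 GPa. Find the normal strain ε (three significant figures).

A = 194.5 mm².
σ = N/A = 108 MPa; ε = σ/E = 108/122000 = 8.849e-04.

8.85e-04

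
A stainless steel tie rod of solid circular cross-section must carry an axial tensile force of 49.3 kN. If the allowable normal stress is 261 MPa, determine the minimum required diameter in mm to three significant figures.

15.5 mm

Required area A ≥ P/σ_allow = 49300/261 = 188.9 mm².
For a solid circular section, d ≥ √(4A/π) = 15.51 mm.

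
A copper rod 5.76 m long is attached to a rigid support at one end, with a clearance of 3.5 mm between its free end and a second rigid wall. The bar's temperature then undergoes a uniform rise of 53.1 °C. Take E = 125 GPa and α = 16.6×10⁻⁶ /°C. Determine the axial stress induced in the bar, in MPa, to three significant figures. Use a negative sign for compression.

Free thermal expansion αLΔT = 16.6e-6 · 5760 · 53.1 = 5.077 mm.
The walls engage after the gap closes; constrained expansion = 5.077 − 3.5 = 1.577 mm.
The walls impose strain ε = −(1.577)/5760 = -2.7382e-04; σ = Eε = 125000 · -2.7382e-04 = -34.23 MPa.

-34.2 MPa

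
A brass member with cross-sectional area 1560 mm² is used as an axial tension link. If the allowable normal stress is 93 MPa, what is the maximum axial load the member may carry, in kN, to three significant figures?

145 kN

P_max = σ_allow · A = 93 · 1560 = 145100 N = 145.1 kN.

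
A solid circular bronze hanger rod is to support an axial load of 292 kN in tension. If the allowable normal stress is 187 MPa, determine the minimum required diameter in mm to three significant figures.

44.6 mm

Required area A ≥ P/σ_allow = 292000/187 = 1561 mm².
For a solid circular section, d ≥ √(4A/π) = 44.59 mm.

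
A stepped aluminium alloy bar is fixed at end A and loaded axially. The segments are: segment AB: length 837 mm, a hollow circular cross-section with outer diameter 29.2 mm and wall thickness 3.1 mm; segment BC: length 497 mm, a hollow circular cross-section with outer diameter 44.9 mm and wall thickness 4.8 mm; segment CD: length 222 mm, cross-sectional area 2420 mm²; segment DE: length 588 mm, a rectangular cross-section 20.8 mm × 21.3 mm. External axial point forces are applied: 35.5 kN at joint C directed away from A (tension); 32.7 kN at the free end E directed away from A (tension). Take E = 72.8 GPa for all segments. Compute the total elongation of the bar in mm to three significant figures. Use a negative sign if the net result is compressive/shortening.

4.49 mm

Internal axial forces (sectioning from the free end, tension +): N_DE = 32.7 kN, N_CD = 32.7 kN, N_BC = 68.2 kN, N_AB = 68.2 kN.
A_AB = 254.2 mm².
A_BC = 604.7 mm².
A_DE = 443 mm².
δ_AB = 68200·837/(254.2·72800) = 3.085 mm
δ_BC = 68200·497/(604.7·72800) = 0.77 mm
δ_CD = 32700·222/(2420·72800) = 0.04121 mm
δ_DE = 32700·588/(443·72800) = 0.5961 mm
δ = Σδ_i = 4.492 mm.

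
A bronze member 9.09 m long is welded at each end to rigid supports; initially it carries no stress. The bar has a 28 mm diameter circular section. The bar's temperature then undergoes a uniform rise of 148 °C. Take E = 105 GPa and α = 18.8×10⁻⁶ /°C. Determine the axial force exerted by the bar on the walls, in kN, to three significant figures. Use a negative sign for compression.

Free thermal expansion αLΔT = 18.8e-6 · 9090 · 148 = 25.29 mm.
The walls impose strain ε = −(25.29)/9090 = -2.7824e-03; σ = Eε = 105000 · -2.7824e-03 = -292.2 MPa.
Wall reaction R = σ·A = -292.2·615.8 = -179900 N = -179.9 kN.

-180 kN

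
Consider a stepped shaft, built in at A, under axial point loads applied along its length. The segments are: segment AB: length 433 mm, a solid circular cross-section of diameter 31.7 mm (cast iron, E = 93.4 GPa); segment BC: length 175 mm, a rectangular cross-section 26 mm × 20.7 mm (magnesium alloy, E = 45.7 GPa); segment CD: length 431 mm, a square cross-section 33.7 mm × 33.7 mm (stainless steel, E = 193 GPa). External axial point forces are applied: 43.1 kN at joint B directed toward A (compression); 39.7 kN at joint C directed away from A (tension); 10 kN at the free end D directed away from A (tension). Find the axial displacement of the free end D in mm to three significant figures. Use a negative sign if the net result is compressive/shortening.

0.412 mm

Internal axial forces (sectioning from the free end, tension +): N_CD = 10 kN, N_BC = 49.7 kN, N_AB = 6.6 kN.
A_AB = 789.2 mm².
A_BC = 538.2 mm².
A_CD = 1136 mm².
δ_AB = 6600·433/(789.2·93400) = 0.03877 mm
δ_BC = 49700·175/(538.2·45700) = 0.3536 mm
δ_CD = 10000·431/(1136·193000) = 0.01966 mm
δ = Σδ_i = 0.412 mm.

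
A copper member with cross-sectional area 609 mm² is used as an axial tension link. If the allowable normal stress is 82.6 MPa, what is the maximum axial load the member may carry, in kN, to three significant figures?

50.3 kN

P_max = σ_allow · A = 82.6 · 609 = 50300 N = 50.3 kN.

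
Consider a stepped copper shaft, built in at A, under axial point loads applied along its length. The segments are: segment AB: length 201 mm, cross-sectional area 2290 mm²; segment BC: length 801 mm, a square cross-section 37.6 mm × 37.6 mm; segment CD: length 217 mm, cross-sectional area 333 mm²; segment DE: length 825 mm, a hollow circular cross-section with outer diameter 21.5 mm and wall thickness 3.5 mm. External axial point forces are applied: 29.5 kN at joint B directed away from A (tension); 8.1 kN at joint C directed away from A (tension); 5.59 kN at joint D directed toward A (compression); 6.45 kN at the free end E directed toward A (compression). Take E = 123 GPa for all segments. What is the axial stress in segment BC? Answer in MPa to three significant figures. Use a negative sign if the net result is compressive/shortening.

-2.79 MPa

Internal axial forces (sectioning from the free end, tension +): N_DE = -6.45 kN, N_CD = -12.04 kN, N_BC = -3.94 kN, N_AB = 25.56 kN.
A_BC = 1414 mm².
σ_BC = N_BC/A_BC = -3940/1414 = -2.787 MPa.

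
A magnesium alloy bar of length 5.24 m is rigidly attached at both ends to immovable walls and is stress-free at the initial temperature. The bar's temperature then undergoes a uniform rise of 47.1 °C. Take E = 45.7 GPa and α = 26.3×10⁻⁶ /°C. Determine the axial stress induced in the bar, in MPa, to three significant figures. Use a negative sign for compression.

-56.6 MPa

Free thermal expansion αLΔT = 26.3e-6 · 5240 · 47.1 = 6.491 mm.
The walls impose strain ε = −(6.491)/5240 = -1.2387e-03; σ = Eε = 45700 · -1.2387e-03 = -56.61 MPa.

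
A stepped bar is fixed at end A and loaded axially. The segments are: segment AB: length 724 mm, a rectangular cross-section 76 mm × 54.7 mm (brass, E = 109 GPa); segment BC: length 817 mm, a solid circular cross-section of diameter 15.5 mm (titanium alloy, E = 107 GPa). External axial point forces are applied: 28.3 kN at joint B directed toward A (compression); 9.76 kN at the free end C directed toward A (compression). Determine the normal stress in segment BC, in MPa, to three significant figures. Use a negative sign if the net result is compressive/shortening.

-51.7 MPa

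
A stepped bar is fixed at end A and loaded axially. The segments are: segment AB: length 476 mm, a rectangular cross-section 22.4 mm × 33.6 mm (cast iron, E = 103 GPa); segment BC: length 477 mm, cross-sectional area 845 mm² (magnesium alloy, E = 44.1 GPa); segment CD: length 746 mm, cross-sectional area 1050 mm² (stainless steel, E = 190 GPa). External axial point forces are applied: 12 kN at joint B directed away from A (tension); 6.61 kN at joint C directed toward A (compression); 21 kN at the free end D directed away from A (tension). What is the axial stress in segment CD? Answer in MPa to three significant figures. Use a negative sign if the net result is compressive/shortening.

Internal axial forces (sectioning from the free end, tension +): N_CD = 21 kN, N_BC = 14.39 kN, N_AB = 26.39 kN.
σ_CD = N_CD/A_CD = 21000/1050 = 20 MPa.

20.0 MPa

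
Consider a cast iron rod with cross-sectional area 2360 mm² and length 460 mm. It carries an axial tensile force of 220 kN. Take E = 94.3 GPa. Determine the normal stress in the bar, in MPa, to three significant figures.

93.2 MPa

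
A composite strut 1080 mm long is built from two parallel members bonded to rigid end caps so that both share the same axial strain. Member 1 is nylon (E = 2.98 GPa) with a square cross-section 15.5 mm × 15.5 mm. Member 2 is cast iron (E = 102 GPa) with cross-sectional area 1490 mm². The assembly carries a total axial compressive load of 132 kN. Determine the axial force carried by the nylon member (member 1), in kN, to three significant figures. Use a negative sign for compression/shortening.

-0.619 kN

A_1 = 240.2 mm².
Equal strain + equilibrium ⇒ each member carries load in proportion to AE: A₁E₁ = 715900 N, A₂E₂ = 152000000 N, ΣAE = 152700000 N.
F₁ = P·A₁E₁/ΣAE = -132000·715900/152700000 = -618.9 N.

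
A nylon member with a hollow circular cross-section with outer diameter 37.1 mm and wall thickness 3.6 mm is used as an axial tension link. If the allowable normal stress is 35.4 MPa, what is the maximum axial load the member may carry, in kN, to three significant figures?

A = 378.9 mm².
P_max = σ_allow · A = 35.4 · 378.9 = 13410 N = 13.41 kN.

13.4 kN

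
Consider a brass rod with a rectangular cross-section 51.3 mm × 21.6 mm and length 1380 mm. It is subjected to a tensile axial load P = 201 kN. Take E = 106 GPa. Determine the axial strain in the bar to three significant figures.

A = 1108 mm².
σ = N/A = 181.4 MPa; ε = σ/E = 181.4/106000 = 1.711e-03.

0.00171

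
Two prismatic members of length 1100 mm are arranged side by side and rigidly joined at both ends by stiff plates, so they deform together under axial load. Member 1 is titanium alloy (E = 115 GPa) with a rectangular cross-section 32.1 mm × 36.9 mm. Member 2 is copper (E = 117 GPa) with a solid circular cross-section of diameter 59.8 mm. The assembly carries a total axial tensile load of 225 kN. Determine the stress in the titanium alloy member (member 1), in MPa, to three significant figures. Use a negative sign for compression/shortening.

55.7 MPa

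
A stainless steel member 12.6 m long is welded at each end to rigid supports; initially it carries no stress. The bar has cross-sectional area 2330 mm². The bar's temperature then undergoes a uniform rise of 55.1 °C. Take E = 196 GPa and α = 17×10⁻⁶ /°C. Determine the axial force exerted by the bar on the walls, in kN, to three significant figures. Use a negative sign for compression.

Free thermal expansion αLΔT = 17e-6 · 12600 · 55.1 = 11.8 mm.
The walls impose strain ε = −(11.8)/12600 = -9.3670e-04; σ = Eε = 196000 · -9.3670e-04 = -183.6 MPa.
Wall reaction R = σ·A = -183.6·2330 = -427800 N = -427.8 kN.

-428 kN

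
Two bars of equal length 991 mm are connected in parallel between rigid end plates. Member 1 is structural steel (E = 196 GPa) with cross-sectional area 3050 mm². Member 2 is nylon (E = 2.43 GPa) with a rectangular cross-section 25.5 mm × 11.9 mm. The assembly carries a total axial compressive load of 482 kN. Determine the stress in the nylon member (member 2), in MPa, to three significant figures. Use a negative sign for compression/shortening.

-1.96 MPa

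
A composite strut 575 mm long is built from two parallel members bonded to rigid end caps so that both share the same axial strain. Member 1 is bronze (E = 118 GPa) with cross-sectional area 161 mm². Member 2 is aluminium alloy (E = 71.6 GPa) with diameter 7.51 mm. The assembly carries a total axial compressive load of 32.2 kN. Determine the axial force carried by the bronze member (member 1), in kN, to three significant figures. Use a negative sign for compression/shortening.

-27.6 kN

A_2 = 44.3 mm².
Equal strain + equilibrium ⇒ each member carries load in proportion to AE: A₁E₁ = 19000000 N, A₂E₂ = 3172000 N, ΣAE = 22170000 N.
F₁ = P·A₁E₁/ΣAE = -32200·19000000/22170000 = -27590 N.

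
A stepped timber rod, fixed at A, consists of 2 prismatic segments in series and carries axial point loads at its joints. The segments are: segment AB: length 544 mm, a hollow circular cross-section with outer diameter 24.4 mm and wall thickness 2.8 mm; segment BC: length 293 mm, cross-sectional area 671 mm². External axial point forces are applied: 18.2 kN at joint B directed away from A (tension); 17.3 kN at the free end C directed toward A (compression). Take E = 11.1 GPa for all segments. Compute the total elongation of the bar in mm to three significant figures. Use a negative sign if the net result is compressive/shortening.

Internal axial forces (sectioning from the free end, tension +): N_BC = -17.3 kN, N_AB = 0.9 kN.
A_AB = 190 mm².
δ_AB = 900·544/(190·11100) = 0.2321 mm
δ_BC = -17300·293/(671·11100) = -0.6806 mm
δ = Σδ_i = -0.4484 mm.

-0.448 mm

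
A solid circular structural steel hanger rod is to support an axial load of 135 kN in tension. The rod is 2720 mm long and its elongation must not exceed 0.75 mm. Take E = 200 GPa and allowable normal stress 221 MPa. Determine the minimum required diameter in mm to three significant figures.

55.8 mm

Required area A ≥ P/σ_allow = 135000/221 = 610.9 mm².
For a solid circular section, d ≥ √(4A/π) = 27.89 mm.
Elongation limit: A ≥ PL/(Eδ_allow) = 135000·2720/(200000·0.75) = 2448 mm² ⇒ d ≥ 55.83 mm.
The elongation limit governs.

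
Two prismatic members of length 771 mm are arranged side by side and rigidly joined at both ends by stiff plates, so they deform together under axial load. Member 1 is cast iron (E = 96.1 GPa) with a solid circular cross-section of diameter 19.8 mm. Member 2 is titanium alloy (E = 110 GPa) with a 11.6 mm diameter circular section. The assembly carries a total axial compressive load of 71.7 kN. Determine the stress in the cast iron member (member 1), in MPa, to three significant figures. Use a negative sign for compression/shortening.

-167 MPa

A_1 = 307.9 mm².
A_2 = 105.7 mm².
Equal strain + equilibrium ⇒ each member carries load in proportion to AE: A₁E₁ = 29590000 N, A₂E₂ = 11630000 N, ΣAE = 41220000 N.
σ₁ = P·E₁/ΣAE = -71700·96100/41220000 = -167.2 MPa.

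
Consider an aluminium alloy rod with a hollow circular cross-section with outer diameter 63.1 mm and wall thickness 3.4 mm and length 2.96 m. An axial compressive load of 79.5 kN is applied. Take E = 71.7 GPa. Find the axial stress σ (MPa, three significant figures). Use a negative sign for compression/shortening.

-125 MPa

A = 637.7 mm².
σ = N/A = -79500/637.7 = -124.7 MPa.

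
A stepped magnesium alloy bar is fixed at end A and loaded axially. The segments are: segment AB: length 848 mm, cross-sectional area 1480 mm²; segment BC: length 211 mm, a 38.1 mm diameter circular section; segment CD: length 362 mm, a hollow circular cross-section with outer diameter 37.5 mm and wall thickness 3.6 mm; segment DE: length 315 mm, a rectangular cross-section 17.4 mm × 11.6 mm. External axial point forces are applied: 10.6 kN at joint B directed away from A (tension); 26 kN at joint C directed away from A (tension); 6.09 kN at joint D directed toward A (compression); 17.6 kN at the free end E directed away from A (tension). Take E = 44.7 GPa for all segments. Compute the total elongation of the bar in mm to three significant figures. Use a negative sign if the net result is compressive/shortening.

Internal axial forces (sectioning from the free end, tension +): N_DE = 17.6 kN, N_CD = 11.51 kN, N_BC = 37.51 kN, N_AB = 48.11 kN.
A_BC = 1140 mm².
A_CD = 383.4 mm².
A_DE = 201.8 mm².
δ_AB = 48110·848/(1480·44700) = 0.6167 mm
δ_BC = 37510·211/(1140·44700) = 0.1553 mm
δ_CD = 11510·362/(383.4·44700) = 0.2431 mm
δ_DE = 17600·315/(201.8·44700) = 0.6145 mm
δ = Σδ_i = 1.63 mm.

1.63 mm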